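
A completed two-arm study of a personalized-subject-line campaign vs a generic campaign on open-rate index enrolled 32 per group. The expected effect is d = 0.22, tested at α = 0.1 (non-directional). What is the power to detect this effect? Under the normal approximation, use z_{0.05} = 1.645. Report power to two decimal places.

power ≈ 0.22

For two equal groups, power = Φ(d·√(n/2) − z_{α/2}).
d·√(n/2) = 0.22 × √(32/2) = 0.22 × 4.000 = 0.880.
z_β = 0.880 − 1.645 = -0.765.
Power = Φ(-0.765) = 0.222.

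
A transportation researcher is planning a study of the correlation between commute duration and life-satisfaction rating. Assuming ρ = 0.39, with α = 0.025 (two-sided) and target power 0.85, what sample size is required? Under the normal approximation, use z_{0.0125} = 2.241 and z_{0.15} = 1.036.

n = 67

Fisher's z: C = ½·ln((1+r)/(1−r)) = ½·ln(2.2787) = 0.4118.
n = ((z_{α/2} + z_β)/C)² + 3.
(2.241 + 1.036) / 0.4118 = 3.277 / 0.4118 = 7.958.
n = 7.958² + 3 = 63.33 + 3 = 66.3.
Round up.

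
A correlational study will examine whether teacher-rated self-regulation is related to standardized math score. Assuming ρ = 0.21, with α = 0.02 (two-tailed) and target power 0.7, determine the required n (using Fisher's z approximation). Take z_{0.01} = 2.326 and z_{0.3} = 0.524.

Fisher's z: C = ½·ln((1+r)/(1−r)) = ½·ln(1.5316) = 0.2132.
n = ((z_{α/2} + z_β)/C)² + 3.
(2.326 + 0.524) / 0.2132 = 2.850 / 0.2132 = 13.368.
n = 13.368² + 3 = 178.70 + 3 = 181.7.
Round up.

n = 182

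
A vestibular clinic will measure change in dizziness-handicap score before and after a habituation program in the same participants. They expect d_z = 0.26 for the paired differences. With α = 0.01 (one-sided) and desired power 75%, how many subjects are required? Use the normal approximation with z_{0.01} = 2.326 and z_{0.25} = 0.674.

n = 134 pairs

For a paired (one-sample on differences) test: n = ((z_{α} + z_β) / d)².
z_{α} + z_β = 2.326 + 0.674 = 3.000.
n = (3.000 / 0.26)² = 11.538² = 133.14.
Round up.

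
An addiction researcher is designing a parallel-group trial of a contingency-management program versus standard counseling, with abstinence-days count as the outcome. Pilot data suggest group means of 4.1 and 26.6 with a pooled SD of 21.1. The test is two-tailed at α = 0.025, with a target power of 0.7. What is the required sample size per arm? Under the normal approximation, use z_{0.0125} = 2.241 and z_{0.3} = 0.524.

Cohen's d = |M₁ − M₂| / SD_pooled = |4.1 − 26.6| / 21.1 = 22.5 / 21.1 = 1.066.
For two independent groups with equal n: n = 2·((z_{α/2} + z_β) / d)².
z_{α/2} + z_β = 2.241 + 0.524 = 2.765.
n = 2 × (2.765 / 1.066)² = 2 × 2.594² = 2 × 6.73 = 13.5.
Round up to the next whole participant.

n = 14 per group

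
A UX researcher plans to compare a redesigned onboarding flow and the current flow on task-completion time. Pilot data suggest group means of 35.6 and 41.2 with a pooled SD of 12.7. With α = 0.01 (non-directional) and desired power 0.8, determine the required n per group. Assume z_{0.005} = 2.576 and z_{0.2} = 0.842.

n = 121 per group

Cohen's d = |M₁ − M₂| / SD_pooled = |35.6 − 41.2| / 12.7 = 5.6 / 12.7 = 0.441.
For two independent groups with equal n: n = 2·((z_{α/2} + z_β) / d)².
z_{α/2} + z_β = 2.576 + 0.842 = 3.418.
n = 2 × (3.418 / 0.441)² = 2 × 7.751² = 2 × 60.07 = 120.1.
Round up to the next whole participant.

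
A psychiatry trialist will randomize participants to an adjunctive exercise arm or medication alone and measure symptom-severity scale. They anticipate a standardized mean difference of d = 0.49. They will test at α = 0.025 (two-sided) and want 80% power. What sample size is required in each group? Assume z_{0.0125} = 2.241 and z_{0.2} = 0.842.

n = 80 per group

For two independent groups with equal n: n = 2·((z_{α/2} + z_β) / d)².
z_{α/2} + z_β = 2.241 + 0.842 = 3.083.
n = 2 × (3.083 / 0.49)² = 2 × 6.292² = 2 × 39.59 = 79.2.
Round up to the next whole participant.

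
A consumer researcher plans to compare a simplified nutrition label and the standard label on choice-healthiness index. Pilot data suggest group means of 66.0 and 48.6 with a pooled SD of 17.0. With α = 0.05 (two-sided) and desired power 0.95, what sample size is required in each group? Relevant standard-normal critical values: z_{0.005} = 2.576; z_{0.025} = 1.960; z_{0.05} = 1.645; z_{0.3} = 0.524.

Cohen's d = |M₁ − M₂| / SD_pooled = |66.0 − 48.6| / 17.0 = 17.4 / 17.0 = 1.024.
For two independent groups with equal n: n = 2·((z_{α/2} + z_β) / d)².
z_{α/2} + z_β = 1.960 + 1.645 = 3.605.
n = 2 × (3.605 / 1.024)² = 2 × 3.521² = 2 × 12.39 = 24.8.
Round up to the next whole participant.

n = 25 per group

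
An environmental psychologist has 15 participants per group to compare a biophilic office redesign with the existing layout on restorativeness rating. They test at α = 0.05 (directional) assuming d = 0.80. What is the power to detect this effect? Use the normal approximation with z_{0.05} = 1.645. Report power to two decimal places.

power ≈ 0.71

For two equal groups, power = Φ(d·√(n/2) − z_{α}).
d·√(n/2) = 0.80 × √(15/2) = 0.80 × 2.739 = 2.191.
z_β = 2.191 − 1.645 = 0.546.
Power = Φ(0.546) = 0.707.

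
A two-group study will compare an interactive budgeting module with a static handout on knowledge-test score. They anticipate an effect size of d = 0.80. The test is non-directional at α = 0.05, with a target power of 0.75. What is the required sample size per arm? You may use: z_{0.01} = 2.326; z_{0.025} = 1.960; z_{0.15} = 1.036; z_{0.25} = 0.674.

For two independent groups with equal n: n = 2·((z_{α/2} + z_β) / d)².
z_{α/2} + z_β = 1.960 + 0.674 = 2.634.
n = 2 × (2.634 / 0.80)² = 2 × 3.292² = 2 × 10.84 = 21.7.
Round up to the next whole participant.

n = 22 per group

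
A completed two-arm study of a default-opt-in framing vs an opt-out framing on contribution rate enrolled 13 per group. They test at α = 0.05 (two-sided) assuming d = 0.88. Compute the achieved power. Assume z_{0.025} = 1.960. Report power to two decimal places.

power ≈ 0.61

For two equal groups, power = Φ(d·√(n/2) − z_{α/2}).
d·√(n/2) = 0.88 × √(13/2) = 0.88 × 2.550 = 2.244.
z_β = 2.244 − 1.960 = 0.284.
Power = Φ(0.284) = 0.612.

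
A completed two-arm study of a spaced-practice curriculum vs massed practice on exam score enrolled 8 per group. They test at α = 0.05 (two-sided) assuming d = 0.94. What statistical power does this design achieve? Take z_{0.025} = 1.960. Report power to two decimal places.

For two equal groups, power = Φ(d·√(n/2) − z_{α/2}).
d·√(n/2) = 0.94 × √(8/2) = 0.94 × 2.000 = 1.880.
z_β = 1.880 − 1.960 = -0.080.
Power = Φ(-0.080) = 0.468.

power ≈ 0.47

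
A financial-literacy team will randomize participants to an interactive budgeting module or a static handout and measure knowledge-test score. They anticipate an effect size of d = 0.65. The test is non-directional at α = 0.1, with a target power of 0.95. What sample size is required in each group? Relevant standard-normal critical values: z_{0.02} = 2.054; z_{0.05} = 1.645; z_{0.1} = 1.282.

For two independent groups with equal n: n = 2·((z_{α/2} + z_β) / d)².
z_{α/2} + z_β = 1.645 + 1.645 = 3.290.
n = 2 × (3.290 / 0.65)² = 2 × 5.062² = 2 × 25.62 = 51.2.
Round up to the next whole participant.

n = 52 per group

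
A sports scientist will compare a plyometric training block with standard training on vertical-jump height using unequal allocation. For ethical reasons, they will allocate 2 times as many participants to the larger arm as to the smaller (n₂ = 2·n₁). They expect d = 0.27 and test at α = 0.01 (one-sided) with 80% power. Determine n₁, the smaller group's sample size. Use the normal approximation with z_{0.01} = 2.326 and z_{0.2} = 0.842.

With allocation ratio k = n₂/n₁ = 2, Var(x̄₁−x̄₂) = σ²(1/n₁ + 1/(k·n₁)) = σ²·(k+1)/(k·n₁).
So n₁ = (1 + 1/k)·((z_{α} + z_β)/d)² = 1.500 × (3.168/0.27)².
n₁ = 1.500 × 137.67 = 206.5.
Round up: n₁ = 207, giving n₂ = 2 × 207 = 414.

n₁ = 207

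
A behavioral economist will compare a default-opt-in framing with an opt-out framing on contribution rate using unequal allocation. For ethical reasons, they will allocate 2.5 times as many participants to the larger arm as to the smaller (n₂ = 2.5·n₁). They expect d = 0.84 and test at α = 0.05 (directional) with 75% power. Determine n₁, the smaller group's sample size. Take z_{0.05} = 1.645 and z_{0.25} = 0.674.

n₁ = 11

With allocation ratio k = n₂/n₁ = 2.5, Var(x̄₁−x̄₂) = σ²(1/n₁ + 1/(k·n₁)) = σ²·(k+1)/(k·n₁).
So n₁ = (1 + 1/k)·((z_{α} + z_β)/d)² = 1.400 × (2.319/0.84)².
n₁ = 1.400 × 7.62 = 10.7.
Round up: n₁ = 11, giving n₂ = ⌈2.5 × 11⌉ = ⌈27.5⌉ = 28.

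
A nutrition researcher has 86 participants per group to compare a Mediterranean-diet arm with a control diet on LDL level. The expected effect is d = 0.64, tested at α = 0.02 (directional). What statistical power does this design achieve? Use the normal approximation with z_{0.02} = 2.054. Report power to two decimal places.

For two equal groups, power = Φ(d·√(n/2) − z_{α}).
d·√(n/2) = 0.64 × √(86/2) = 0.64 × 6.557 = 4.197.
z_β = 4.197 − 2.054 = 2.143.
Power = Φ(2.143) = 0.984.

power ≈ 0.98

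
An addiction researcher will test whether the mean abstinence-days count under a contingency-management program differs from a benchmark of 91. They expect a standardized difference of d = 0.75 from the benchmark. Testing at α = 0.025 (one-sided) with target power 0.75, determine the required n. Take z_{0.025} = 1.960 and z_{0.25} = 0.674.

For a one-sample test: n = ((z_{α} + z_β) / d)².
z_{α} + z_β = 1.960 + 0.674 = 2.634.
n = (2.634 / 0.75)² = 3.512² = 12.33.
Round up.

n = 13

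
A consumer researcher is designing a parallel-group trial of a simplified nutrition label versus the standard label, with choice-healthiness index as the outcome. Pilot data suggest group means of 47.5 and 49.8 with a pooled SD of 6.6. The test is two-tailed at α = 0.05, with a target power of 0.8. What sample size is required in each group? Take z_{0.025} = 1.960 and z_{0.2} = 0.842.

n = 130 per group

Cohen's d = |M₁ − M₂| / SD_pooled = |47.5 − 49.8| / 6.6 = 2.3 / 6.6 = 0.348.
For two independent groups with equal n: n = 2·((z_{α/2} + z_β) / d)².
z_{α/2} + z_β = 1.960 + 0.842 = 2.802.
n = 2 × (2.802 / 0.348)² = 2 × 8.052² = 2 × 64.83 = 129.7.
Round up to the next whole participant.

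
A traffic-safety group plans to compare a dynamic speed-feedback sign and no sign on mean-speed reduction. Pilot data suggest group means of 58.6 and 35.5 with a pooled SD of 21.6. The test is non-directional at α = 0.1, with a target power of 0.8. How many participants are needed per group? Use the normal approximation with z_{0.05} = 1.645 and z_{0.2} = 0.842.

n = 11 per group

Cohen's d = |M₁ − M₂| / SD_pooled = |58.6 − 35.5| / 21.6 = 23.1 / 21.6 = 1.069.
For two independent groups with equal n: n = 2·((z_{α/2} + z_β) / d)².
z_{α/2} + z_β = 1.645 + 0.842 = 2.487.
n = 2 × (2.487 / 1.069)² = 2 × 2.326² = 2 × 5.41 = 10.8.
Round up to the next whole participant.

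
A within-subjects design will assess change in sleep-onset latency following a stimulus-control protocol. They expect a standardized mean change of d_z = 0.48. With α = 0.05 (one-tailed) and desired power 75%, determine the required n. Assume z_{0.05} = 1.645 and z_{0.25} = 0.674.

For a paired (one-sample on differences) test: n = ((z_{α} + z_β) / d)².
z_{α} + z_β = 1.645 + 0.674 = 2.319.
n = (2.319 / 0.48)² = 4.831² = 23.34.
Round up.

n = 24 pairs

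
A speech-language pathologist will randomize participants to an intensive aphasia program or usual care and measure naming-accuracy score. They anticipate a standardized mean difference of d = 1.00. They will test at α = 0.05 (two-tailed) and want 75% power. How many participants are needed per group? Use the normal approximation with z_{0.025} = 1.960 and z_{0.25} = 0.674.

n = 14 per group

For two independent groups with equal n: n = 2·((z_{α/2} + z_β) / d)².
z_{α/2} + z_β = 1.960 + 0.674 = 2.634.
n = 2 × (2.634 / 1.00)² = 2 × 2.634² = 2 × 6.94 = 13.9.
Round up to the next whole participant.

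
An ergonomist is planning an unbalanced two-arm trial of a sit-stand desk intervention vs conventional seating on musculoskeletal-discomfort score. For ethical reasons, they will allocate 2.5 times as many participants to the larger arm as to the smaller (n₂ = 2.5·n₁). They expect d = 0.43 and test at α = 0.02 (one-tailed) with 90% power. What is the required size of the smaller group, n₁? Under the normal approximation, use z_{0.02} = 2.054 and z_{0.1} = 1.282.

With allocation ratio k = n₂/n₁ = 2.5, Var(x̄₁−x̄₂) = σ²(1/n₁ + 1/(k·n₁)) = σ²·(k+1)/(k·n₁).
So n₁ = (1 + 1/k)·((z_{α} + z_β)/d)² = 1.400 × (3.336/0.43)².
n₁ = 1.400 × 60.19 = 84.3.
Round up: n₁ = 85, giving n₂ = ⌈2.5 × 85⌉ = ⌈212.5⌉ = 213.

n₁ = 85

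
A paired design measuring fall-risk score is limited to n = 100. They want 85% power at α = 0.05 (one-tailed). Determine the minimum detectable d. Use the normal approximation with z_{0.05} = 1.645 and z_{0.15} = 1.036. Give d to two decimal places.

For a single sample (or paired design) of n = 100: d_min = (z_{α} + z_β)/√n.
z-sum = 1.645 + 1.036 = 2.681.
d_min = 2.681 / √100 = 2.681 / 10.000 = 0.268.

d_min ≈ 0.27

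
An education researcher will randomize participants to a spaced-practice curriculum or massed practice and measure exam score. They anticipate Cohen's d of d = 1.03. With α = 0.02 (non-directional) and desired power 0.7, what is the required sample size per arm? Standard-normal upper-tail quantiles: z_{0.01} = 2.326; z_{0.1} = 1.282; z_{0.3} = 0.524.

For two independent groups with equal n: n = 2·((z_{α/2} + z_β) / d)².
z_{α/2} + z_β = 2.326 + 0.524 = 2.850.
n = 2 × (2.850 / 1.03)² = 2 × 2.767² = 2 × 7.66 = 15.3.
Round up to the next whole participant.

n = 16 per group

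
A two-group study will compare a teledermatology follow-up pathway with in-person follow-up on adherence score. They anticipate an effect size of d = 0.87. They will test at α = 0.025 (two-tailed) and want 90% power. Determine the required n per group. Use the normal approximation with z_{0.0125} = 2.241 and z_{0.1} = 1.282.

For two independent groups with equal n: n = 2·((z_{α/2} + z_β) / d)².
z_{α/2} + z_β = 2.241 + 1.282 = 3.523.
n = 2 × (3.523 / 0.87)² = 2 × 4.049² = 2 × 16.40 = 32.8.
Round up to the next whole participant.

n = 33 per group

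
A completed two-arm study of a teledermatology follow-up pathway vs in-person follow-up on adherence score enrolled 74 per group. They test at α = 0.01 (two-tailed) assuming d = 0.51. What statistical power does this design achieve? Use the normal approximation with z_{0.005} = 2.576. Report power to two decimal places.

power ≈ 0.70

For two equal groups, power = Φ(d·√(n/2) − z_{α/2}).
d·√(n/2) = 0.51 × √(74/2) = 0.51 × 6.083 = 3.102.
z_β = 3.102 − 2.576 = 0.526.
Power = Φ(0.526) = 0.701.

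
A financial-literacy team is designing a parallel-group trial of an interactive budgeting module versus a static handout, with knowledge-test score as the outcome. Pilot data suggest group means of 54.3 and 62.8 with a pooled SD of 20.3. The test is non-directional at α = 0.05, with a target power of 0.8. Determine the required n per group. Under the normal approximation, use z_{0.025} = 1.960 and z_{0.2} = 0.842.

Cohen's d = |M₁ − M₂| / SD_pooled = |54.3 − 62.8| / 20.3 = 8.5 / 20.3 = 0.419.
For two independent groups with equal n: n = 2·((z_{α/2} + z_β) / d)².
z_{α/2} + z_β = 1.960 + 0.842 = 2.802.
n = 2 × (2.802 / 0.419)² = 2 × 6.687² = 2 × 44.72 = 89.4.
Round up to the next whole participant.

n = 90 per group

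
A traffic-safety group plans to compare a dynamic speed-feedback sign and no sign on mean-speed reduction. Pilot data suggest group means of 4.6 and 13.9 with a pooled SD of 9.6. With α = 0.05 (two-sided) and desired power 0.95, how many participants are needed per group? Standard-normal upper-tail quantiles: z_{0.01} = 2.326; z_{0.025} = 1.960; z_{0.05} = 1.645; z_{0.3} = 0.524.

Cohen's d = |M₁ − M₂| / SD_pooled = |4.6 − 13.9| / 9.6 = 9.3 / 9.6 = 0.969.
For two independent groups with equal n: n = 2·((z_{α/2} + z_β) / d)².
z_{α/2} + z_β = 1.960 + 1.645 = 3.605.
n = 2 × (3.605 / 0.969)² = 2 × 3.720² = 2 × 13.84 = 27.7.
Round up to the next whole participant.

n = 28 per group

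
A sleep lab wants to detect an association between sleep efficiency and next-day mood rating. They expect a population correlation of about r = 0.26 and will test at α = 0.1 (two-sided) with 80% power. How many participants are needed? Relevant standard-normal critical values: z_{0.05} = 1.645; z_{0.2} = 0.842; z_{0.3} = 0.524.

n = 91

Fisher's z: C = ½·ln((1+r)/(1−r)) = ½·ln(1.7027) = 0.2661.
n = ((z_{α/2} + z_β)/C)² + 3.
(1.645 + 0.842) / 0.2661 = 2.487 / 0.2661 = 9.346.
n = 9.346² + 3 = 87.35 + 3 = 90.3.
Round up.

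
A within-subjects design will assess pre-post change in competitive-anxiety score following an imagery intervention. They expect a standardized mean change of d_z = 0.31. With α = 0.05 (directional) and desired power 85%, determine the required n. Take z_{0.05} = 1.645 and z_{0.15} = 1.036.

n = 75 pairs

For a paired (one-sample on differences) test: n = ((z_{α} + z_β) / d)².
z_{α} + z_β = 1.645 + 1.036 = 2.681.
n = (2.681 / 0.31)² = 8.648² = 74.79.
Round up.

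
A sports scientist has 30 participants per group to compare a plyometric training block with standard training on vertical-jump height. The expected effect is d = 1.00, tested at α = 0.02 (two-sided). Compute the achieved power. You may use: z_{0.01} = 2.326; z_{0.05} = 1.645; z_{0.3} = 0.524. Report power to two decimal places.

For two equal groups, power = Φ(d·√(n/2) − z_{α/2}).
d·√(n/2) = 1.00 × √(30/2) = 1.00 × 3.873 = 3.873.
z_β = 3.873 − 2.326 = 1.547.
Power = Φ(1.547) = 0.939.

power ≈ 0.94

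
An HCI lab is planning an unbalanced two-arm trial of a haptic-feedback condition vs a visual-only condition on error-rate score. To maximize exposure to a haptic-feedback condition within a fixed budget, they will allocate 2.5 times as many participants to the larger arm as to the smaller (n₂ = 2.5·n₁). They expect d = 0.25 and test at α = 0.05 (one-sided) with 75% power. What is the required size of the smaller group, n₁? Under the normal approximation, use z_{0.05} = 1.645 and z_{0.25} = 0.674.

With allocation ratio k = n₂/n₁ = 2.5, Var(x̄₁−x̄₂) = σ²(1/n₁ + 1/(k·n₁)) = σ²·(k+1)/(k·n₁).
So n₁ = (1 + 1/k)·((z_{α} + z_β)/d)² = 1.400 × (2.319/0.25)².
n₁ = 1.400 × 86.04 = 120.5.
Round up: n₁ = 121, giving n₂ = ⌈2.5 × 121⌉ = ⌈302.5⌉ = 303.

n₁ = 121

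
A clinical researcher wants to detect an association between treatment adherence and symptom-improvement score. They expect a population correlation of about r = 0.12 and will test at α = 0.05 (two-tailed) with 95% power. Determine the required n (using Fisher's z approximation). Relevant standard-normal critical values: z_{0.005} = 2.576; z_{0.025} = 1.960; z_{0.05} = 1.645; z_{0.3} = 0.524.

n = 897

Fisher's z: C = ½·ln((1+r)/(1−r)) = ½·ln(1.2727) = 0.1206.
n = ((z_{α/2} + z_β)/C)² + 3.
(1.960 + 1.645) / 0.1206 = 3.605 / 0.1206 = 29.892.
n = 29.892² + 3 = 893.54 + 3 = 896.5.
Round up.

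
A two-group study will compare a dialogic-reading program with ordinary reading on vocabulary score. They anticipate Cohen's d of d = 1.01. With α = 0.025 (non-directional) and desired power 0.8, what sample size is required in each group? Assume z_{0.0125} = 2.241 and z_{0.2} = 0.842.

For two independent groups with equal n: n = 2·((z_{α/2} + z_β) / d)².
z_{α/2} + z_β = 2.241 + 0.842 = 3.083.
n = 2 × (3.083 / 1.01)² = 2 × 3.052² = 2 × 9.32 = 18.6.
Round up to the next whole participant.

n = 19 per group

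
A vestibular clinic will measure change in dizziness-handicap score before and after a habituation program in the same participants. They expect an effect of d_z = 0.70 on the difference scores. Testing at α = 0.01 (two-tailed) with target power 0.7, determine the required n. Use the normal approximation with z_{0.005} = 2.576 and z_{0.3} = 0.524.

For a paired (one-sample on differences) test: n = ((z_{α/2} + z_β) / d)².
z_{α/2} + z_β = 2.576 + 0.524 = 3.100.
n = (3.100 / 0.70)² = 4.429² = 19.61.
Round up.

n = 20 pairs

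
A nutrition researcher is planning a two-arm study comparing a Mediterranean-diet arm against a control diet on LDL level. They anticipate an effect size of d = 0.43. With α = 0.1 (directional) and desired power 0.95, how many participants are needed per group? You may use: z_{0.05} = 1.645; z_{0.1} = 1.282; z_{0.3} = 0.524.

For two independent groups with equal n: n = 2·((z_{α} + z_β) / d)².
z_{α} + z_β = 1.282 + 1.645 = 2.927.
n = 2 × (2.927 / 0.43)² = 2 × 6.807² = 2 × 46.33 = 92.7.
Round up to the next whole participant.

n = 93 per group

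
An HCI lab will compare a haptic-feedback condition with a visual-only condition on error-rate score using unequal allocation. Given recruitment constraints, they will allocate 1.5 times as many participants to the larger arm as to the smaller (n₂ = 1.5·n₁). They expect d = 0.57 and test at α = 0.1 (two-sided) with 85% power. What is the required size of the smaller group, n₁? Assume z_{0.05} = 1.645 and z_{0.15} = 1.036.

With allocation ratio k = n₂/n₁ = 1.5, Var(x̄₁−x̄₂) = σ²(1/n₁ + 1/(k·n₁)) = σ²·(k+1)/(k·n₁).
So n₁ = (1 + 1/k)·((z_{α/2} + z_β)/d)² = 1.667 × (2.681/0.57)².
n₁ = 1.667 × 22.12 = 36.9.
Round up: n₁ = 37, giving n₂ = ⌈1.5 × 37⌉ = ⌈55.5⌉ = 56.

n₁ = 37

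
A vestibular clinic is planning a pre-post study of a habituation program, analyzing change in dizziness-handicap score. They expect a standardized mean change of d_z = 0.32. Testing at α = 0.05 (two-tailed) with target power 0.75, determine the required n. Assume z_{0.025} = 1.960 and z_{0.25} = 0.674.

For a paired (one-sample on differences) test: n = ((z_{α/2} + z_β) / d)².
z_{α/2} + z_β = 1.960 + 0.674 = 2.634.
n = (2.634 / 0.32)² = 8.231² = 67.75.
Round up.

n = 68 pairs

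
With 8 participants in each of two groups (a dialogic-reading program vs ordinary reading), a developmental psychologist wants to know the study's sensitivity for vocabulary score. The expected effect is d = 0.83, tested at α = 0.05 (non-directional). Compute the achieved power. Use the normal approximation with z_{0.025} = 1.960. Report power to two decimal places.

power ≈ 0.38

For two equal groups, power = Φ(d·√(n/2) − z_{α/2}).
d·√(n/2) = 0.83 × √(8/2) = 0.83 × 2.000 = 1.660.
z_β = 1.660 − 1.960 = -0.300.
Power = Φ(-0.300) = 0.382.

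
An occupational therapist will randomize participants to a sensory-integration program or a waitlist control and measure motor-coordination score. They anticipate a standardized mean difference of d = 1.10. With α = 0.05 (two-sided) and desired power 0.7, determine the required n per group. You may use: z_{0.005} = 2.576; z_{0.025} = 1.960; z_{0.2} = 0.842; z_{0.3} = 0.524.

For two independent groups with equal n: n = 2·((z_{α/2} + z_β) / d)².
z_{α/2} + z_β = 1.960 + 0.524 = 2.484.
n = 2 × (2.484 / 1.10)² = 2 × 2.258² = 2 × 5.10 = 10.2.
Round up to the next whole participant.

n = 11 per group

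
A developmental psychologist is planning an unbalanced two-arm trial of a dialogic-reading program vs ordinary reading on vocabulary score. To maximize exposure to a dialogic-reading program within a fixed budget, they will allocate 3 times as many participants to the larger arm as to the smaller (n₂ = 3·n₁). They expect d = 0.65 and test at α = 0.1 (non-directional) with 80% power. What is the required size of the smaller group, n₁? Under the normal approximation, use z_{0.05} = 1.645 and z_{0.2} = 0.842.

With allocation ratio k = n₂/n₁ = 3, Var(x̄₁−x̄₂) = σ²(1/n₁ + 1/(k·n₁)) = σ²·(k+1)/(k·n₁).
So n₁ = (1 + 1/k)·((z_{α/2} + z_β)/d)² = 1.333 × (2.487/0.65)².
n₁ = 1.333 × 14.64 = 19.5.
Round up: n₁ = 20, giving n₂ = 3 × 20 = 60.

n₁ = 20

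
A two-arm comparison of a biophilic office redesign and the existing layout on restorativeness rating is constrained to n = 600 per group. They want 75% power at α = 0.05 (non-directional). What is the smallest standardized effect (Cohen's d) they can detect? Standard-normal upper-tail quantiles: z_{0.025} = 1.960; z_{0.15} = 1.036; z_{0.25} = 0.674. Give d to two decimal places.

For two independent groups of n = 600 each: d_min = (z_{α/2} + z_β)·√(2/n).
z-sum = 1.960 + 0.674 = 2.634.
d_min = 2.634 × √(2/600) = 2.634 × 0.0577 = 0.152.

d_min ≈ 0.15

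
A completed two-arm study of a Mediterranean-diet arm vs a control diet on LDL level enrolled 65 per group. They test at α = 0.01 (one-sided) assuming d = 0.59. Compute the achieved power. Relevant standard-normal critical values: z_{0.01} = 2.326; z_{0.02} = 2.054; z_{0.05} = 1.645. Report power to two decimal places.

power ≈ 0.85

For two equal groups, power = Φ(d·√(n/2) − z_{α}).
d·√(n/2) = 0.59 × √(65/2) = 0.59 × 5.701 = 3.364.
z_β = 3.364 − 2.326 = 1.038.
Power = Φ(1.038) = 0.850.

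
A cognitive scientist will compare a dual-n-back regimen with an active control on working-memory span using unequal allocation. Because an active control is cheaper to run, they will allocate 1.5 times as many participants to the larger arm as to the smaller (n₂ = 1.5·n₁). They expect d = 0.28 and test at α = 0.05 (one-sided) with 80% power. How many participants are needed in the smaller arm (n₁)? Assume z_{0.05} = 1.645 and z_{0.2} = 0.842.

With allocation ratio k = n₂/n₁ = 1.5, Var(x̄₁−x̄₂) = σ²(1/n₁ + 1/(k·n₁)) = σ²·(k+1)/(k·n₁).
So n₁ = (1 + 1/k)·((z_{α} + z_β)/d)² = 1.667 × (2.487/0.28)².
n₁ = 1.667 × 78.89 = 131.5.
Round up: n₁ = 132, giving n₂ = 1.5 × 132 = 198.

n₁ = 132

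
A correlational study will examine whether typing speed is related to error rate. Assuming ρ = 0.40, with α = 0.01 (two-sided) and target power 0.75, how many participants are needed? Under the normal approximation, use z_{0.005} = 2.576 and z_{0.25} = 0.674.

n = 62

Fisher's z: C = ½·ln((1+r)/(1−r)) = ½·ln(2.3333) = 0.4236.
n = ((z_{α/2} + z_β)/C)² + 3.
(2.576 + 0.674) / 0.4236 = 3.250 / 0.4236 = 7.672.
n = 7.672² + 3 = 58.86 + 3 = 61.9.
Round up.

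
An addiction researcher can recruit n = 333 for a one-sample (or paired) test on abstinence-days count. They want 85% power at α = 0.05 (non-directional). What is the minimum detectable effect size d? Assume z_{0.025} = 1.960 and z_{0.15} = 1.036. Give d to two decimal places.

For a single sample (or paired design) of n = 333: d_min = (z_{α/2} + z_β)/√n.
z-sum = 1.960 + 1.036 = 2.996.
d_min = 2.996 / √333 = 2.996 / 18.248 = 0.164.

d_min ≈ 0.16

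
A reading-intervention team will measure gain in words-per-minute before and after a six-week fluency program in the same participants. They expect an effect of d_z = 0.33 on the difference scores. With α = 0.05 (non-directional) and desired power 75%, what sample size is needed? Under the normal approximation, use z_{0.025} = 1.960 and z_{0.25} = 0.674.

For a paired (one-sample on differences) test: n = ((z_{α/2} + z_β) / d)².
z_{α/2} + z_β = 1.960 + 0.674 = 2.634.
n = (2.634 / 0.33)² = 7.982² = 63.71.
Round up.

n = 64 pairs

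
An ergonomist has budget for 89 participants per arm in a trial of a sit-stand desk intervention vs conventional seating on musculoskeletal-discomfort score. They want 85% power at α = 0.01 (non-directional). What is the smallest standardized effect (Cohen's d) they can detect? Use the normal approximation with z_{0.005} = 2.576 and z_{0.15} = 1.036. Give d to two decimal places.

d_min ≈ 0.54

For two independent groups of n = 89 each: d_min = (z_{α/2} + z_β)·√(2/n).
z-sum = 2.576 + 1.036 = 3.612.
d_min = 3.612 × √(2/89) = 3.612 × 0.1499 = 0.541.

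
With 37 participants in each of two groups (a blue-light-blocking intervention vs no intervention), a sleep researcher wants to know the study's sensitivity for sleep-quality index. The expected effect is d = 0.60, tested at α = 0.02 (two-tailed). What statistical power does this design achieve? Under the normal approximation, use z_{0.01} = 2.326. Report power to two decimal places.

power ≈ 0.60

For two equal groups, power = Φ(d·√(n/2) − z_{α/2}).
d·√(n/2) = 0.60 × √(37/2) = 0.60 × 4.301 = 2.581.
z_β = 2.581 − 2.326 = 0.255.
Power = Φ(0.255) = 0.601.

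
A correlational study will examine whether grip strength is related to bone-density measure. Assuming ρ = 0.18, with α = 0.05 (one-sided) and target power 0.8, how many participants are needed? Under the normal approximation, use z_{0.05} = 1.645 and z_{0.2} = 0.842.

Fisher's z: C = ½·ln((1+r)/(1−r)) = ½·ln(1.4390) = 0.1820.
n = ((z_{α} + z_β)/C)² + 3.
(1.645 + 0.842) / 0.1820 = 2.487 / 0.1820 = 13.665.
n = 13.665² + 3 = 186.73 + 3 = 189.7.
Round up.

n = 190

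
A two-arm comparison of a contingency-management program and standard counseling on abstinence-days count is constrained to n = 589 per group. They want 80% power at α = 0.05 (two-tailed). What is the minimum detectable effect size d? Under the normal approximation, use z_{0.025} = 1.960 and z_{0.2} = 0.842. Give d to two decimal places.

d_min ≈ 0.16

For two independent groups of n = 589 each: d_min = (z_{α/2} + z_β)·√(2/n).
z-sum = 1.960 + 0.842 = 2.802.
d_min = 2.802 × √(2/589) = 2.802 × 0.0583 = 0.163.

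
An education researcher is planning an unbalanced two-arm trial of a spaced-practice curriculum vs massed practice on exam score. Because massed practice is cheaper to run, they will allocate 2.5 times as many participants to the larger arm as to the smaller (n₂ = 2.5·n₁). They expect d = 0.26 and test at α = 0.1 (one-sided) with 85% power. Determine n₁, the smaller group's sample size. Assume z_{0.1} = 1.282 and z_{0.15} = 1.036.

With allocation ratio k = n₂/n₁ = 2.5, Var(x̄₁−x̄₂) = σ²(1/n₁ + 1/(k·n₁)) = σ²·(k+1)/(k·n₁).
So n₁ = (1 + 1/k)·((z_{α} + z_β)/d)² = 1.400 × (2.318/0.26)².
n₁ = 1.400 × 79.48 = 111.3.
Round up: n₁ = 112, giving n₂ = 2.5 × 112 = 280.

n₁ = 112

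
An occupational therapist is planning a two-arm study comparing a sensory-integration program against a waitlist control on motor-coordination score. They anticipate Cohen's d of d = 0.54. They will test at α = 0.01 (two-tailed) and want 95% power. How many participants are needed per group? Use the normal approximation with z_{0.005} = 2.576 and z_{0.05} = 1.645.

n = 123 per group

For two independent groups with equal n: n = 2·((z_{α/2} + z_β) / d)².
z_{α/2} + z_β = 2.576 + 1.645 = 4.221.
n = 2 × (4.221 / 0.54)² = 2 × 7.817² = 2 × 61.10 = 122.2.
Round up to the next whole participant.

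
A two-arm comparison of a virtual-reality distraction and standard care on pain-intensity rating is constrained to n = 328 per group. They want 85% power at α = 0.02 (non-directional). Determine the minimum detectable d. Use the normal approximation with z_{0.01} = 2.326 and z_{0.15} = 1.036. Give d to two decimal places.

For two independent groups of n = 328 each: d_min = (z_{α/2} + z_β)·√(2/n).
z-sum = 2.326 + 1.036 = 3.362.
d_min = 3.362 × √(2/328) = 3.362 × 0.0781 = 0.263.

d_min ≈ 0.26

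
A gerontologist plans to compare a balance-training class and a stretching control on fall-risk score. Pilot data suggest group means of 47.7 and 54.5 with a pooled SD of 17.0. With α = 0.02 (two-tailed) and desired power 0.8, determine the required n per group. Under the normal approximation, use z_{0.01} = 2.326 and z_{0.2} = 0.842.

Cohen's d = |M₁ − M₂| / SD_pooled = |47.7 − 54.5| / 17.0 = 6.8 / 17.0 = 0.400.
For two independent groups with equal n: n = 2·((z_{α/2} + z_β) / d)².
z_{α/2} + z_β = 2.326 + 0.842 = 3.168.
n = 2 × (3.168 / 0.400)² = 2 × 7.920² = 2 × 62.73 = 125.5.
Round up to the next whole participant.

n = 126 per group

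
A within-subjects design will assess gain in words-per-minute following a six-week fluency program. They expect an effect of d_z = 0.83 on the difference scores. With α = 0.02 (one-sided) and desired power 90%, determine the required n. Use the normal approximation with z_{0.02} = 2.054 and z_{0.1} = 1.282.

n = 17 pairs

For a paired (one-sample on differences) test: n = ((z_{α} + z_β) / d)².
z_{α} + z_β = 2.054 + 1.282 = 3.336.
n = (3.336 / 0.83)² = 4.019² = 16.15.
Round up.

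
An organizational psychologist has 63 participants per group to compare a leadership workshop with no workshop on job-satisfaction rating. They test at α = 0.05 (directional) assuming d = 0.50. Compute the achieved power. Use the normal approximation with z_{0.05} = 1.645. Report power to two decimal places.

For two equal groups, power = Φ(d·√(n/2) − z_{α}).
d·√(n/2) = 0.50 × √(63/2) = 0.50 × 5.612 = 2.806.
z_β = 2.806 − 1.645 = 1.161.
Power = Φ(1.161) = 0.877.

power ≈ 0.88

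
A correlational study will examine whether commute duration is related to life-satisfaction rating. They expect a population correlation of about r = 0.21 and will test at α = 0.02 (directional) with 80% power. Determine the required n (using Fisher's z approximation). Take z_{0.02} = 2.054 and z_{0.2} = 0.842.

Fisher's z: C = ½·ln((1+r)/(1−r)) = ½·ln(1.5316) = 0.2132.
n = ((z_{α} + z_β)/C)² + 3.
(2.054 + 0.842) / 0.2132 = 2.896 / 0.2132 = 13.583.
n = 13.583² + 3 = 184.51 + 3 = 187.5.
Round up.

n = 188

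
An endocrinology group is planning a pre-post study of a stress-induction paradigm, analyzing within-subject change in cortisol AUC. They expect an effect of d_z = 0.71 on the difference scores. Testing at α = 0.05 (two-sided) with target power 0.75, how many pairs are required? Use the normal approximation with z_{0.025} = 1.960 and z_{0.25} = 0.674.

For a paired (one-sample on differences) test: n = ((z_{α/2} + z_β) / d)².
z_{α/2} + z_β = 1.960 + 0.674 = 2.634.
n = (2.634 / 0.71)² = 3.710² = 13.76.
Round up.

n = 14 pairs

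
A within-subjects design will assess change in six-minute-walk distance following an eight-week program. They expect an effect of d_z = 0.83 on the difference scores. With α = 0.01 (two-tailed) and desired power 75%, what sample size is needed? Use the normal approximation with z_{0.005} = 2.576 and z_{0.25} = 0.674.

For a paired (one-sample on differences) test: n = ((z_{α/2} + z_β) / d)².
z_{α/2} + z_β = 2.576 + 0.674 = 3.250.
n = (3.250 / 0.83)² = 3.916² = 15.33.
Round up.

n = 16 pairs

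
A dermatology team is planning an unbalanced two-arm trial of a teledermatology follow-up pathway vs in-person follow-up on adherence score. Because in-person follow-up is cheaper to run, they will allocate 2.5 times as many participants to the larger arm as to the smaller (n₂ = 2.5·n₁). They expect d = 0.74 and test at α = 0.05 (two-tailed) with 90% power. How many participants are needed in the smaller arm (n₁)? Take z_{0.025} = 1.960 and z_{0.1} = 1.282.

With allocation ratio k = n₂/n₁ = 2.5, Var(x̄₁−x̄₂) = σ²(1/n₁ + 1/(k·n₁)) = σ²·(k+1)/(k·n₁).
So n₁ = (1 + 1/k)·((z_{α/2} + z_β)/d)² = 1.400 × (3.242/0.74)².
n₁ = 1.400 × 19.19 = 26.9.
Round up: n₁ = 27, giving n₂ = ⌈2.5 × 27⌉ = ⌈67.5⌉ = 68.

n₁ = 27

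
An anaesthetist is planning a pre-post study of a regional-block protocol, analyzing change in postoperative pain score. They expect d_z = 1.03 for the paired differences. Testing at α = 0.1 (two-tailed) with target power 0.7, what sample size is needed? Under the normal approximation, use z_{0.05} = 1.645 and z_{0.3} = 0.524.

n = 5 pairs

For a paired (one-sample on differences) test: n = ((z_{α/2} + z_β) / d)².
z_{α/2} + z_β = 1.645 + 0.524 = 2.169.
n = (2.169 / 1.03)² = 2.106² = 4.43.
Round up.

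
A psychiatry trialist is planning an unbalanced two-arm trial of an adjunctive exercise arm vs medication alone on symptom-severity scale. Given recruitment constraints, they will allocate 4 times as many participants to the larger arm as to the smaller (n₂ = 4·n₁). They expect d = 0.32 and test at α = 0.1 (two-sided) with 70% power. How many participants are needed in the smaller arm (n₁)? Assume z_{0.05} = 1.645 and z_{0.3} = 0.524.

With allocation ratio k = n₂/n₁ = 4, Var(x̄₁−x̄₂) = σ²(1/n₁ + 1/(k·n₁)) = σ²·(k+1)/(k·n₁).
So n₁ = (1 + 1/k)·((z_{α/2} + z_β)/d)² = 1.250 × (2.169/0.32)².
n₁ = 1.250 × 45.94 = 57.4.
Round up: n₁ = 58, giving n₂ = 4 × 58 = 232.

n₁ = 58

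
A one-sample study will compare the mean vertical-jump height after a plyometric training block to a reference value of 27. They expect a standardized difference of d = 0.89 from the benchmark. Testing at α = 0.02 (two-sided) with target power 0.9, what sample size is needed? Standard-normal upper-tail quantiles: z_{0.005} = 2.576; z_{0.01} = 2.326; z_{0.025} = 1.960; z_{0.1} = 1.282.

For a one-sample test: n = ((z_{α/2} + z_β) / d)².
z_{α/2} + z_β = 2.326 + 1.282 = 3.608.
n = (3.608 / 0.89)² = 4.054² = 16.43.
Round up.

n = 17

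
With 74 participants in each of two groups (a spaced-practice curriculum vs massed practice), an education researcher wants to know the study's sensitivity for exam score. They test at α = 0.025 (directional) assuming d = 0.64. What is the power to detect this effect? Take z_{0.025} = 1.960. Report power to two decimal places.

For two equal groups, power = Φ(d·√(n/2) − z_{α}).
d·√(n/2) = 0.64 × √(74/2) = 0.64 × 6.083 = 3.893.
z_β = 3.893 − 1.960 = 1.933.
Power = Φ(1.933) = 0.973.

power ≈ 0.97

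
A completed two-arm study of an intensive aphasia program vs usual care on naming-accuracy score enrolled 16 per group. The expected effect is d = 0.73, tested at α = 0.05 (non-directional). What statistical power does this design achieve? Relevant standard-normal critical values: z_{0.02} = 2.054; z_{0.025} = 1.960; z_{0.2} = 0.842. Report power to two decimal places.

power ≈ 0.54

For two equal groups, power = Φ(d·√(n/2) − z_{α/2}).
d·√(n/2) = 0.73 × √(16/2) = 0.73 × 2.828 = 2.065.
z_β = 2.065 − 1.960 = 0.105.
Power = Φ(0.105) = 0.542.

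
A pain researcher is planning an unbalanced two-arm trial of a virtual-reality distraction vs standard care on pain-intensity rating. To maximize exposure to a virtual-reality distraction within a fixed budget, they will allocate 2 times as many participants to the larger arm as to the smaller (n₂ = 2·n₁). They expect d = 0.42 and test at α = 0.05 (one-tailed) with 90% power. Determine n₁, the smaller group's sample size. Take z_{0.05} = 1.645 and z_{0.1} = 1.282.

With allocation ratio k = n₂/n₁ = 2, Var(x̄₁−x̄₂) = σ²(1/n₁ + 1/(k·n₁)) = σ²·(k+1)/(k·n₁).
So n₁ = (1 + 1/k)·((z_{α} + z_β)/d)² = 1.500 × (2.927/0.42)².
n₁ = 1.500 × 48.57 = 72.9.
Round up: n₁ = 73, giving n₂ = 2 × 73 = 146.

n₁ = 73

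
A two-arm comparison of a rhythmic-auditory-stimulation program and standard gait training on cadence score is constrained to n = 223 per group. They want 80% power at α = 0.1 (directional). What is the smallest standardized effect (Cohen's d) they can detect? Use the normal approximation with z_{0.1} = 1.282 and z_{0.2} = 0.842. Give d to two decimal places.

d_min ≈ 0.20

For two independent groups of n = 223 each: d_min = (z_{α} + z_β)·√(2/n).
z-sum = 1.282 + 0.842 = 2.124.
d_min = 2.124 × √(2/223) = 2.124 × 0.0947 = 0.201.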